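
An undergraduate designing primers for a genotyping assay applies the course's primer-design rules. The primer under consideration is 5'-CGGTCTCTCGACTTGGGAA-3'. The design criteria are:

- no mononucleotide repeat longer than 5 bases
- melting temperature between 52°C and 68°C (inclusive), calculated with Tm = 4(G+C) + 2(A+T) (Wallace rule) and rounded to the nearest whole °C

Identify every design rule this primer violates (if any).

Base counts: A=3, T=5, G=6, C=5 (length 19).
homopolymer run: longest run = 3 ✓
Tm: Tm = 2·8 + 4·11 = 60°C ✓

Meets all criteria.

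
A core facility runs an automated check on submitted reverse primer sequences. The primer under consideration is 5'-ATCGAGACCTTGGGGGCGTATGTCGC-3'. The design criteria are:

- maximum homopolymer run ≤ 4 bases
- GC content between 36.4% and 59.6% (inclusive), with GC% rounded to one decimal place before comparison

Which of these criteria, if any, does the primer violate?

Base counts: A=4, T=6, G=10, C=6 (length 26).
homopolymer run: longest run = 5, exceeds 4 ✗
GC content: GC 16/26 = 61.5%, outside 36.4–59.6% ✗

Fails: homopolymer run, GC content.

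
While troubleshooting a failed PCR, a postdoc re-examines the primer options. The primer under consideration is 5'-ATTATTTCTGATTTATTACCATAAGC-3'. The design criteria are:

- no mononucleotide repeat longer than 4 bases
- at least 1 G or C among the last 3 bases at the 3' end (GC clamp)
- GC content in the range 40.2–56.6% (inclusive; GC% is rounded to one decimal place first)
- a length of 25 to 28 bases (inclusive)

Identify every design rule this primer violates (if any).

Base counts: A=8, T=12, G=2, C=4 (length 26).
homopolymer run: longest run = 3 ✓
GC clamp: 3' end AGC has 2 G/C ✓
GC content: GC 6/26 = 23.1%, outside 40.2–56.6% ✗
length: length 26 ✓

Fails: GC content.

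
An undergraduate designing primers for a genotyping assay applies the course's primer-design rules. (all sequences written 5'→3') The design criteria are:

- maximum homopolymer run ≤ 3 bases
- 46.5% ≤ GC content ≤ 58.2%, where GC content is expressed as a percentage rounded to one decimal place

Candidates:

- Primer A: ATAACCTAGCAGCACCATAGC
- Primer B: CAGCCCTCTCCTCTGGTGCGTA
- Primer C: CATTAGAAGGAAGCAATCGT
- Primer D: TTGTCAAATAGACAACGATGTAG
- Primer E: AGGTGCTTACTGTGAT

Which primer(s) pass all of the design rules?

Primer A only.

Primer A (21 nt, A=8 T=3 G=3 C=7): longest run = 2 ✓; GC 10/21 = 47.6% ✓ — passes.
Primer B (22 nt, A=2 T=6 G=5 C=9): longest run = 3 ✓; GC 14/22 = 63.6%, outside 46.5–58.2% ✗ — fails.
Primer C (20 nt, A=8 T=4 G=5 C=3): longest run = 2 ✓; GC 8/20 = 40.0%, outside 46.5–58.2% ✗ — fails.
Primer D (23 nt, A=9 T=6 G=5 C=3): longest run = 3 ✓; GC 8/23 = 34.8%, outside 46.5–58.2% ✗ — fails.
Primer E (16 nt, A=3 T=6 G=5 C=2): longest run = 2 ✓; GC 7/16 = 43.8%, outside 46.5–58.2% ✗ — fails.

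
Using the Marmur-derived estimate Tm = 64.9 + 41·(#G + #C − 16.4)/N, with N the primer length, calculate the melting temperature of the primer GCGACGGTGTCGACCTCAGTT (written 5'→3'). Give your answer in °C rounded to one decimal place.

58.3°C

Base counts: A=3, T=5, G=7, C=6; G+C = 13, N = 21.
Tm = 64.9 + 41·(13 − 16.4)/21 = 64.9 + -139.40/21 = 58.3°C.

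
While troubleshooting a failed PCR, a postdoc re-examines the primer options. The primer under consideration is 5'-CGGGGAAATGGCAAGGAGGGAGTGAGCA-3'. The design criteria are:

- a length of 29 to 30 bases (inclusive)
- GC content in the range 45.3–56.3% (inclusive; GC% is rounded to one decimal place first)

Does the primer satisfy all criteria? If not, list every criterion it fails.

Base counts: A=9, T=2, G=14, C=3 (length 28).
length: length 28, outside 29–30 ✗
GC content: GC 17/28 = 60.7%, outside 45.3–56.3% ✗

Fails: length, GC content.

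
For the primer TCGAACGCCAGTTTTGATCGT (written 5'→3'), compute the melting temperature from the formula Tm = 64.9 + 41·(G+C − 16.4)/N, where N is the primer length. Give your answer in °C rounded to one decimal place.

52.4°C

Base counts: A=4, T=7, G=5, C=5; G+C = 10, N = 21.
Tm = 64.9 + 41·(10 − 16.4)/21 = 64.9 + -262.40/21 = 52.4°C.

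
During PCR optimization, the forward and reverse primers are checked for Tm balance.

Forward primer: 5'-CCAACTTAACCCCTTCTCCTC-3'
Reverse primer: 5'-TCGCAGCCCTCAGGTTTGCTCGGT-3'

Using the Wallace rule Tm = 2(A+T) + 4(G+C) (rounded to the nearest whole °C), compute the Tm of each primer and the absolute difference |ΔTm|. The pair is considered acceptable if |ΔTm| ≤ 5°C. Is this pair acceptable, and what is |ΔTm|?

|ΔTm| = 14°C; the pair is not acceptable.

Forward: A=4 T=6 G=0 C=11 → Tm = 2·10 + 4·11 = 64°C.
Reverse: A=2 T=7 G=7 C=8 → Tm = 2·9 + 4·15 = 78°C.
|ΔTm| = |64 − 78| = 14°C, > 5°C.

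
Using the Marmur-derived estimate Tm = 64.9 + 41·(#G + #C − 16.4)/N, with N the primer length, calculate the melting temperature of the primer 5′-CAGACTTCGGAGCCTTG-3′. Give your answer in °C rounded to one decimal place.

Base counts: A=3, T=4, G=5, C=5; G+C = 10, N = 17.
Tm = 64.9 + 41·(10 − 16.4)/17 = 64.9 + -262.40/17 = 49.5°C.

49.5°C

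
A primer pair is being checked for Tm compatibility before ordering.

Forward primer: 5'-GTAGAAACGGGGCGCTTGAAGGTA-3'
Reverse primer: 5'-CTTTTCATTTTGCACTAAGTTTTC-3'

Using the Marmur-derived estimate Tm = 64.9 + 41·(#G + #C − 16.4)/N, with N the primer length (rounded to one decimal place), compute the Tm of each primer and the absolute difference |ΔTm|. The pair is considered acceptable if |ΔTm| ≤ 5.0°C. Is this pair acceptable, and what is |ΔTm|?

|ΔTm| = 10.3°C; the pair is not acceptable.

Forward: G+C = 13, N = 24 → Tm = 64.9 + 41·(13 − 16.4)/24 = 59.1°C.
Reverse: G+C = 7, N = 24 → Tm = 64.9 + 41·(7 − 16.4)/24 = 48.8°C.
|ΔTm| = |59.1 − 48.8| = 10.3°C, > 5.0°C.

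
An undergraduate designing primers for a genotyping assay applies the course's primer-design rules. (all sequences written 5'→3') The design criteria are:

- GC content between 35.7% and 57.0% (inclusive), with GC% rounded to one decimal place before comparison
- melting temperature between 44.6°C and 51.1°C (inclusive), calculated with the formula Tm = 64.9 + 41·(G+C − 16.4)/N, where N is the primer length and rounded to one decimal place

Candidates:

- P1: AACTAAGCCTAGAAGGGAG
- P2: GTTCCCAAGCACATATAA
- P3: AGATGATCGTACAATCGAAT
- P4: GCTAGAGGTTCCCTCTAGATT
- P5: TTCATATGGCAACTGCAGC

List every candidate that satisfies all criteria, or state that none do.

P1 (19 nt, A=8 T=2 G=6 C=3): GC 9/19 = 47.4% ✓; Tm = 64.9 + 41·(9 − 16.4)/19 = 48.9°C ✓ — passes.
P2 (18 nt, A=7 T=4 G=2 C=5): GC 7/18 = 38.9% ✓; Tm = 64.9 + 41·(7 − 16.4)/18 = 43.5°C, outside 44.6–51.1°C ✗ — fails.
P3 (20 nt, A=8 T=5 G=4 C=3): GC 7/20 = 35.0%, outside 35.7–57.0% ✗; Tm = 64.9 + 41·(7 − 16.4)/20 = 45.6°C ✓ — fails.
P4 (21 nt, A=4 T=7 G=5 C=5): GC 10/21 = 47.6% ✓; Tm = 64.9 + 41·(10 − 16.4)/21 = 52.4°C, outside 44.6–51.1°C ✗ — fails.
P5 (19 nt, A=5 T=5 G=4 C=5): GC 9/19 = 47.4% ✓; Tm = 64.9 + 41·(9 − 16.4)/19 = 48.9°C ✓ — passes.

P1 and P5.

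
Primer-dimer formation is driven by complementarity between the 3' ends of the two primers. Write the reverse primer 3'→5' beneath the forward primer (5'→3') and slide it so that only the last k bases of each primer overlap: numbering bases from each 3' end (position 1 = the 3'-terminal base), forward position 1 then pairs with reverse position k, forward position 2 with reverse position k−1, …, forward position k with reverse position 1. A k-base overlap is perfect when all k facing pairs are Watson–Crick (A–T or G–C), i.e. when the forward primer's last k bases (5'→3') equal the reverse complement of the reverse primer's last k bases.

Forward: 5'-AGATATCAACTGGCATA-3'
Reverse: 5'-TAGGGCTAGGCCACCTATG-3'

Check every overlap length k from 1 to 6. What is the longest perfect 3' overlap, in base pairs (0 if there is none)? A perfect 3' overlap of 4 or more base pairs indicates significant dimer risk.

Last 6 bases (5'→3') — forward …GGCATA, reverse …CCTATG.
Reverse complement of the reverse primer's last 6 bases: CATAGG; its first k bases are the reverse complement of the reverse primer's last k bases, so a perfect k-base overlap needs the forward primer's last k bases to equal them.
Comparing (forward last k vs required): k=1: A vs C ✗; k=2: TA vs CA ✗; k=3: ATA vs CAT ✗; k=4: CATA vs CATA ✓; k=5: GCATA vs CATAG ✗; k=6: GGCATA vs CATAGG ✗.
Only k = 4 is perfect, so the longest perfect 3' overlap is 4.

Longest perfect overlap: 4 complementary base pairs; significant dimer risk (threshold 4).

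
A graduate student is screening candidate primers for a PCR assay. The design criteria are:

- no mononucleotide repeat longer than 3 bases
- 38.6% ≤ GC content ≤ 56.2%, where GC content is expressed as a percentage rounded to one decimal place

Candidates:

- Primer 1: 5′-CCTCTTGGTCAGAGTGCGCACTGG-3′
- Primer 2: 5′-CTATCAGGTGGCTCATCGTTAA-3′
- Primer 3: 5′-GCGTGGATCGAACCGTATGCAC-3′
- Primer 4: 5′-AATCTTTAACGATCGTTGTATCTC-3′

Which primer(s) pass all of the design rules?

Primer 1 (24 nt, A=3 T=6 G=8 C=7): longest run = 2 ✓; GC 15/24 = 62.5%, outside 38.6–56.2% ✗ — fails.
Primer 2 (22 nt, A=5 T=7 G=5 C=5): longest run = 2 ✓; GC 10/22 = 45.5% ✓ — passes.
Primer 3 (22 nt, A=5 T=4 G=7 C=6): longest run = 2 ✓; GC 13/22 = 59.1%, outside 38.6–56.2% ✗ — fails.
Primer 4 (24 nt, A=6 T=10 G=3 C=5): longest run = 3 ✓; GC 8/24 = 33.3%, outside 38.6–56.2% ✗ — fails.

Primer 2 only.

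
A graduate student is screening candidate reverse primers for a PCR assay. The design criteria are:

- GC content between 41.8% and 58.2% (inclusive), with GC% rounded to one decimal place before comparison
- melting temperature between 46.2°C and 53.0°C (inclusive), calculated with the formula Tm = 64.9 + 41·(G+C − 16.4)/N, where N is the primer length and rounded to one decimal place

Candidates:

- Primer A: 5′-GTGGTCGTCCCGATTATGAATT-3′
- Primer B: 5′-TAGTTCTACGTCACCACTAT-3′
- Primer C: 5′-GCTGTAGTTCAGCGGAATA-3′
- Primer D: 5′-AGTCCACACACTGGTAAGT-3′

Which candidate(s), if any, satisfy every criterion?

Primer A (22 nt, A=4 T=8 G=6 C=4): GC 10/22 = 45.5% ✓; Tm = 64.9 + 41·(10 − 16.4)/22 = 53.0°C ✓ — passes.
Primer B (20 nt, A=5 T=7 G=2 C=6): GC 8/20 = 40.0%, outside 41.8–58.2% ✗; Tm = 64.9 + 41·(8 − 16.4)/20 = 47.7°C ✓ — fails.
Primer C (19 nt, A=5 T=5 G=6 C=3): GC 9/19 = 47.4% ✓; Tm = 64.9 + 41·(9 − 16.4)/19 = 48.9°C ✓ — passes.
Primer D (19 nt, A=6 T=4 G=4 C=5): GC 9/19 = 47.4% ✓; Tm = 64.9 + 41·(9 − 16.4)/19 = 48.9°C ✓ — passes.

Primer A, Primer C and Primer D.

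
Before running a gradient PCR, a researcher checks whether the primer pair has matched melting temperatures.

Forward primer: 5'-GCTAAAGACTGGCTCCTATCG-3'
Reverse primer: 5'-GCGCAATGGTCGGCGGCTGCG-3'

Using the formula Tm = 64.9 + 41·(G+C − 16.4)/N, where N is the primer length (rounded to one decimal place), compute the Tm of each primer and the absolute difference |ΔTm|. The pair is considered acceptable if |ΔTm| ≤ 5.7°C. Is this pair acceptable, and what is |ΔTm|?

|ΔTm| = 9.7°C; the pair is not acceptable.

Forward: G+C = 11, N = 21 → Tm = 64.9 + 41·(11 − 16.4)/21 = 54.4°C.
Reverse: G+C = 16, N = 21 → Tm = 64.9 + 41·(16 − 16.4)/21 = 64.1°C.
|ΔTm| = |54.4 − 64.1| = 9.7°C, > 5.7°C.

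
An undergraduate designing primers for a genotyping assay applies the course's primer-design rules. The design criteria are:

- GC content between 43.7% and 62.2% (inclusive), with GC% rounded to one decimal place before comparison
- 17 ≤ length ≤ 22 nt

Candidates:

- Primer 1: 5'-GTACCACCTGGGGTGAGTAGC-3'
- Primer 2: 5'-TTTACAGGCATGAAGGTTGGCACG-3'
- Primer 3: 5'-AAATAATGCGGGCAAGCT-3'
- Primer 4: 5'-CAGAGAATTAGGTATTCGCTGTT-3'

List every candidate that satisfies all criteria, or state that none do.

Primer 1 and Primer 3.

Primer 1 (21 nt, A=4 T=4 G=8 C=5): GC 13/21 = 61.9% ✓; length 21 ✓ — passes.
Primer 2 (24 nt, A=6 T=6 G=8 C=4): GC 12/24 = 50.0% ✓; length 24, outside 17–22 ✗ — fails.
Primer 3 (18 nt, A=7 T=3 G=5 C=3): GC 8/18 = 44.4% ✓; length 18 ✓ — passes.
Primer 4 (23 nt, A=6 T=8 G=6 C=3): GC 9/23 = 39.1%, outside 43.7–62.2% ✗; length 23, outside 17–22 ✗ — fails.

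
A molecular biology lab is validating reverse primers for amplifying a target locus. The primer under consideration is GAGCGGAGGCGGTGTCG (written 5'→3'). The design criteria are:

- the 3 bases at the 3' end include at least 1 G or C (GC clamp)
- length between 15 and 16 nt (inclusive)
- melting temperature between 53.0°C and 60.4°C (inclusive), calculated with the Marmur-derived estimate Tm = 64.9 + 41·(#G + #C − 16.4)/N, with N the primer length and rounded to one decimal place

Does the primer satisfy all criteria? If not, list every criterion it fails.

Base counts: A=2, T=2, G=10, C=3 (length 17).
GC clamp: 3' end TCG has 2 G/C ✓
length: length 17, outside 15–16 ✗
Tm: Tm = 64.9 + 41·(13 − 16.4)/17 = 56.7°C ✓

Fails: length.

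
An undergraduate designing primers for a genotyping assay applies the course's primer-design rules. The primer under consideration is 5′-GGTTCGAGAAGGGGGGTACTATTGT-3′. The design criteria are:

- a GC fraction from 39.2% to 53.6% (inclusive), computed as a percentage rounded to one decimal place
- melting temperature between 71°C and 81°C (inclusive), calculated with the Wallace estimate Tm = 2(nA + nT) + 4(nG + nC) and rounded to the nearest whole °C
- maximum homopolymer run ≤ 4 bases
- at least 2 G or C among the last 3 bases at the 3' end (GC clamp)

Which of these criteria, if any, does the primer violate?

Fails: homopolymer run, GC clamp.

Base counts: A=5, T=7, G=11, C=2 (length 25).
GC content: GC 13/25 = 52.0% ✓
Tm: Tm = 2·12 + 4·13 = 76°C ✓
homopolymer run: longest run = 6, exceeds 4 ✗
GC clamp: 3' end TGT has 1 G/C, need ≥2 ✗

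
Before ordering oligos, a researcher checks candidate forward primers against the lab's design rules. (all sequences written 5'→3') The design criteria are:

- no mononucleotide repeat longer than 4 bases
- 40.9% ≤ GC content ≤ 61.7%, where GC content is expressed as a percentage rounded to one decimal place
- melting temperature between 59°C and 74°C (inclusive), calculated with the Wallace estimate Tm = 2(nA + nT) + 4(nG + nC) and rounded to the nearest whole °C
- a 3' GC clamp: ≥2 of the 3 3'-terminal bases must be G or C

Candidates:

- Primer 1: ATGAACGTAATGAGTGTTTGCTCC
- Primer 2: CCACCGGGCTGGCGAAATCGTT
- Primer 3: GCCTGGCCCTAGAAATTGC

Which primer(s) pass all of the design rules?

Primer 1 (24 nt, A=6 T=8 G=6 C=4): longest run = 3 ✓; GC 10/24 = 41.7% ✓; Tm = 2·14 + 4·10 = 68°C ✓; 3' end TCC has 2 G/C ✓ — passes.
Primer 2 (22 nt, A=4 T=4 G=7 C=7): longest run = 3 ✓; GC 14/22 = 63.6%, outside 40.9–61.7% ✗; Tm = 2·8 + 4·14 = 72°C ✓; 3' end GTT has 1 G/C, need ≥2 ✗ — fails.
Primer 3 (19 nt, A=4 T=4 G=5 C=6): longest run = 3 ✓; GC 11/19 = 57.9% ✓; Tm = 2·8 + 4·11 = 60°C ✓; 3' end TGC has 2 G/C ✓ — passes.

Primer 1 and Primer 3.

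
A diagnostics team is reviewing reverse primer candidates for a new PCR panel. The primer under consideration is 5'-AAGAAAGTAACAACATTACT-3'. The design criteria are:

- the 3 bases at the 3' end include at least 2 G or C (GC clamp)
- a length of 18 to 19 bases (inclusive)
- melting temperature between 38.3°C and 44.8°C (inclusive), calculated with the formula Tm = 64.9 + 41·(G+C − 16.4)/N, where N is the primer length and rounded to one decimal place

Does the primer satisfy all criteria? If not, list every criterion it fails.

Fails: GC clamp, length.

Base counts: A=11, T=4, G=2, C=3 (length 20).
GC clamp: 3' end ACT has 1 G/C, need ≥2 ✗
length: length 20, outside 18–19 ✗
Tm: Tm = 64.9 + 41·(5 − 16.4)/20 = 41.5°C ✓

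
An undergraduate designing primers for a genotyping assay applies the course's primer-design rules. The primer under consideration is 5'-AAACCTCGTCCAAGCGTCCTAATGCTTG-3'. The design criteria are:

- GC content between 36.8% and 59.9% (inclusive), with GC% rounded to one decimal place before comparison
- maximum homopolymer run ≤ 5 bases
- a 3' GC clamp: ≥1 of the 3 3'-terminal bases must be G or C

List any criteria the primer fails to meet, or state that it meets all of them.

Base counts: A=7, T=7, G=5, C=9 (length 28).
GC content: GC 14/28 = 50.0% ✓
homopolymer run: longest run = 3 ✓
GC clamp: 3' end TTG has 1 G/C ✓

Meets all criteria.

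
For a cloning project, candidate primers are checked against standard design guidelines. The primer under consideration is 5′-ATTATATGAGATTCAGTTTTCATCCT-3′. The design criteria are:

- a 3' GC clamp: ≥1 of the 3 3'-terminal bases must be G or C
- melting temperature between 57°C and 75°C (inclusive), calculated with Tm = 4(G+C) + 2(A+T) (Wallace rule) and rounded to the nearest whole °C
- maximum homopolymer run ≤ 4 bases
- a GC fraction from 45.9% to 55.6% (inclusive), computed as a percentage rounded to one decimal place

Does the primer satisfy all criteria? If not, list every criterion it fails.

Base counts: A=7, T=12, G=3, C=4 (length 26).
GC clamp: 3' end CCT has 2 G/C ✓
Tm: Tm = 2·19 + 4·7 = 66°C ✓
homopolymer run: longest run = 4 ✓
GC content: GC 7/26 = 26.9%, outside 45.9–55.6% ✗

Fails: GC content.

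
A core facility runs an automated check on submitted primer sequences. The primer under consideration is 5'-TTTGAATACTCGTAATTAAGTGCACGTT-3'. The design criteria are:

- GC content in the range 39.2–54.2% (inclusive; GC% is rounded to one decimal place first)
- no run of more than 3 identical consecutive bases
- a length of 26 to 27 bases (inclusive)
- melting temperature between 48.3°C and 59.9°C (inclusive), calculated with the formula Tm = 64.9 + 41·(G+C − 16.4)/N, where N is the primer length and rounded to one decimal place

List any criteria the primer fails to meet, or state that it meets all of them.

Fails: GC content, length.

Base counts: A=8, T=11, G=5, C=4 (length 28).
GC content: GC 9/28 = 32.1%, outside 39.2–54.2% ✗
homopolymer run: longest run = 3 ✓
length: length 28, outside 26–27 ✗
Tm: Tm = 64.9 + 41·(9 − 16.4)/28 = 54.1°C ✓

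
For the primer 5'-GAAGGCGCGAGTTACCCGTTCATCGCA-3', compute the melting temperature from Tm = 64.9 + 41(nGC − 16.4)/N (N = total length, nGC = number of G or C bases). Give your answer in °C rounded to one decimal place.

Base counts: A=6, T=5, G=8, C=8; G+C = 16, N = 27.
Tm = 64.9 + 41·(16 − 16.4)/27 = 64.9 + -16.40/27 = 64.3°C.

64.3°C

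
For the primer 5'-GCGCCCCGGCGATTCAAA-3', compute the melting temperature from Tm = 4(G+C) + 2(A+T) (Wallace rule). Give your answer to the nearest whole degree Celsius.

60°C

Base counts: A=4, T=2, G=5, C=7 (length 18).
Tm = 2·(4+2) + 4·(5+7) = 2·6 + 4·12 = 12 + 48 = 60°C.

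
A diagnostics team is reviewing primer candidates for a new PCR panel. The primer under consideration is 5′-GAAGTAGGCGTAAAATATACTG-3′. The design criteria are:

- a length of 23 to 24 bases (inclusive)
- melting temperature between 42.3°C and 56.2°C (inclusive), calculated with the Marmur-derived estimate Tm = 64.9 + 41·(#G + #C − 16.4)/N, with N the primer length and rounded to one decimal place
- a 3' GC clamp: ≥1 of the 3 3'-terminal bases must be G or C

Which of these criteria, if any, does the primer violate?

Base counts: A=9, T=5, G=6, C=2 (length 22).
length: length 22, outside 23–24 ✗
Tm: Tm = 64.9 + 41·(8 − 16.4)/22 = 49.2°C ✓
GC clamp: 3' end CTG has 2 G/C ✓

Fails: length.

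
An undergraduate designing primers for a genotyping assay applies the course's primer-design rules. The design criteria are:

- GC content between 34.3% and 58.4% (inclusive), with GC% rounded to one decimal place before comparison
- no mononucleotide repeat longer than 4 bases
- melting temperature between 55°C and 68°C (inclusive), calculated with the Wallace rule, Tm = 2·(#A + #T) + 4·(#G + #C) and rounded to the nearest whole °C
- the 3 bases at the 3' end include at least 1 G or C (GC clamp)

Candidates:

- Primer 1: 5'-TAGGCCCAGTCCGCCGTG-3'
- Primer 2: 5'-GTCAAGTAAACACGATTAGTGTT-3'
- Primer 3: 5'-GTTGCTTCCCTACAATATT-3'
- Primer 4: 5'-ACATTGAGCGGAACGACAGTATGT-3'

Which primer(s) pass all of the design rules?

Primer 2 only.

Primer 1 (18 nt, A=2 T=3 G=6 C=7): GC 13/18 = 72.2%, outside 34.3–58.4% ✗; longest run = 3 ✓; Tm = 2·5 + 4·13 = 62°C ✓; 3' end GTG has 2 G/C ✓ — fails.
Primer 2 (23 nt, A=8 T=7 G=5 C=3): GC 8/23 = 34.8% ✓; longest run = 3 ✓; Tm = 2·15 + 4·8 = 62°C ✓; 3' end GTT has 1 G/C ✓ — passes.
Primer 3 (19 nt, A=4 T=8 G=2 C=5): GC 7/19 = 36.8% ✓; longest run = 3 ✓; Tm = 2·12 + 4·7 = 52°C, outside 55–68°C ✗; 3' end ATT has 0 G/C, need ≥1 ✗ — fails.
Primer 4 (24 nt, A=8 T=5 G=7 C=4): GC 11/24 = 45.8% ✓; longest run = 2 ✓; Tm = 2·13 + 4·11 = 70°C, outside 55–68°C ✗; 3' end TGT has 1 G/C ✓ — fails.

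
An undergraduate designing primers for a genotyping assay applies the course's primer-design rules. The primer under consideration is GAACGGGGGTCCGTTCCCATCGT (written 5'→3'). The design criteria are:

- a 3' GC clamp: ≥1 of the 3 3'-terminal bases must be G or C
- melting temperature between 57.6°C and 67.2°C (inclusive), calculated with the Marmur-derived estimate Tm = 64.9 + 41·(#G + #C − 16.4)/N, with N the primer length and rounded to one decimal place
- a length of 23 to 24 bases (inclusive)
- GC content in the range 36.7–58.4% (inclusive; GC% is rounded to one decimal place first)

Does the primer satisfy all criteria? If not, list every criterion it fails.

Base counts: A=3, T=5, G=8, C=7 (length 23).
GC clamp: 3' end CGT has 2 G/C ✓
Tm: Tm = 64.9 + 41·(15 − 16.4)/23 = 62.4°C ✓
length: length 23 ✓
GC content: GC 15/23 = 65.2%, outside 36.7–58.4% ✗

Fails: GC content.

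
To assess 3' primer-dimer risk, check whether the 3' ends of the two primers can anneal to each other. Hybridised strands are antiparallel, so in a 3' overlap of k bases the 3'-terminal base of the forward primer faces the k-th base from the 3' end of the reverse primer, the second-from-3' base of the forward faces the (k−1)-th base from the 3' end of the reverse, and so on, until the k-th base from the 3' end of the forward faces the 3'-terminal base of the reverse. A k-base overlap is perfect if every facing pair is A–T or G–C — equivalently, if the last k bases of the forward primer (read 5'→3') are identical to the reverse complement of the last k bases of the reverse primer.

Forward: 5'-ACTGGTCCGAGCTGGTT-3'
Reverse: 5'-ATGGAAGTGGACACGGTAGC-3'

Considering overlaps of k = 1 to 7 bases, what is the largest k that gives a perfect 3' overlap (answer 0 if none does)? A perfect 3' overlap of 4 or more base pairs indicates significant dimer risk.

Last 7 bases (5'→3') — forward …GCTGGTT, reverse …CGGTAGC.
Reverse complement of the reverse primer's last 7 bases: GCTACCG; its first k bases are the reverse complement of the reverse primer's last k bases, so a perfect k-base overlap needs the forward primer's last k bases to equal them.
Comparing (forward last k vs required): k=1: T vs G ✗; k=2: TT vs GC ✗; k=3: GTT vs GCT ✗; k=4: GGTT vs GCTA ✗; k=5: TGGTT vs GCTAC ✗; k=6: CTGGTT vs GCTACC ✗; k=7: GCTGGTT vs GCTACCG ✗.
No overlap length from 1 to 7 is perfect, so the longest perfect 3' overlap is 0.

Longest perfect overlap: 0 complementary base pairs; below the dimer-risk threshold (threshold 4).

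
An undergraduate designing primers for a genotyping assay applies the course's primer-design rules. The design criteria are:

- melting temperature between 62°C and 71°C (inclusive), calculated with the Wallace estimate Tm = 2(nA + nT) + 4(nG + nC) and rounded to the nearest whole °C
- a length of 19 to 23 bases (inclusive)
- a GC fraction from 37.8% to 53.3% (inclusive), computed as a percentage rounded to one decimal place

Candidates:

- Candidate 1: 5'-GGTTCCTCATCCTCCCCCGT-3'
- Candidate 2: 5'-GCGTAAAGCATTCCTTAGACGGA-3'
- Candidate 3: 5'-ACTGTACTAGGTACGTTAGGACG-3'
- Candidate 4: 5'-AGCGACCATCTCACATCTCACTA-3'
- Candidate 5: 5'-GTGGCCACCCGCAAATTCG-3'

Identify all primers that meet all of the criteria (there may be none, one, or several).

Candidate 1 (20 nt, A=1 T=6 G=3 C=10): Tm = 2·7 + 4·13 = 66°C ✓; length 20 ✓; GC 13/20 = 65.0%, outside 37.8–53.3% ✗ — fails.
Candidate 2 (23 nt, A=7 T=5 G=6 C=5): Tm = 2·12 + 4·11 = 68°C ✓; length 23 ✓; GC 11/23 = 47.8% ✓ — passes.
Candidate 3 (23 nt, A=6 T=6 G=7 C=4): Tm = 2·12 + 4·11 = 68°C ✓; length 23 ✓; GC 11/23 = 47.8% ✓ — passes.
Candidate 4 (23 nt, A=7 T=5 G=2 C=9): Tm = 2·12 + 4·11 = 68°C ✓; length 23 ✓; GC 11/23 = 47.8% ✓ — passes.
Candidate 5 (19 nt, A=4 T=3 G=5 C=7): Tm = 2·7 + 4·12 = 62°C ✓; length 19 ✓; GC 12/19 = 63.2%, outside 37.8–53.3% ✗ — fails.

Candidate 2, Candidate 3 and Candidate 4.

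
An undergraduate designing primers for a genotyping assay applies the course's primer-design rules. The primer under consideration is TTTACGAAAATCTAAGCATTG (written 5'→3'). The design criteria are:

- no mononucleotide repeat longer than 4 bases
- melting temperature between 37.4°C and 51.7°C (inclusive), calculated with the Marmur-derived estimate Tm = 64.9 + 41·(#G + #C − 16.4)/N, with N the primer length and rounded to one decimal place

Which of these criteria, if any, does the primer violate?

Base counts: A=8, T=7, G=3, C=3 (length 21).
homopolymer run: longest run = 4 ✓
Tm: Tm = 64.9 + 41·(6 − 16.4)/21 = 44.6°C ✓

Meets all criteria.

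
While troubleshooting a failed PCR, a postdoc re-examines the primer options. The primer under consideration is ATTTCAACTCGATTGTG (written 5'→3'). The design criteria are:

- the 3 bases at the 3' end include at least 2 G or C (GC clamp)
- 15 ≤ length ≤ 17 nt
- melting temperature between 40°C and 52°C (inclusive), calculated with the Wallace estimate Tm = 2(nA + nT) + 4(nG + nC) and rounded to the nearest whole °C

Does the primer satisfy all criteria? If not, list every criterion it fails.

Base counts: A=4, T=7, G=3, C=3 (length 17).
GC clamp: 3' end GTG has 2 G/C ✓
length: length 17 ✓
Tm: Tm = 2·11 + 4·6 = 46°C ✓

Meets all criteria.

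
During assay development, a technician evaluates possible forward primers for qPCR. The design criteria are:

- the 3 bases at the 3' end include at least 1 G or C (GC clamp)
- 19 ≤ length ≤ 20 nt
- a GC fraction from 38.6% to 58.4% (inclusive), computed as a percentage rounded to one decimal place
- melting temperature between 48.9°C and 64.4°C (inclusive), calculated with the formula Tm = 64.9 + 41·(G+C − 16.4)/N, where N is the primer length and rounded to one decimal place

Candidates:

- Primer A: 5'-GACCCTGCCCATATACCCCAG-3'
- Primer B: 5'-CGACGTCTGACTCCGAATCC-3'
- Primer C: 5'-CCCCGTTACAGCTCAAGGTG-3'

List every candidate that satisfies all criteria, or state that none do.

None of the candidates satisfy all criteria.

Primer A (21 nt, A=5 T=3 G=3 C=10): 3' end CAG has 2 G/C ✓; length 21, outside 19–20 ✗; GC 13/21 = 61.9%, outside 38.6–58.4% ✗; Tm = 64.9 + 41·(13 − 16.4)/21 = 58.3°C ✓ — fails.
Primer B (20 nt, A=4 T=4 G=4 C=8): 3' end TCC has 2 G/C ✓; length 20 ✓; GC 12/20 = 60.0%, outside 38.6–58.4% ✗; Tm = 64.9 + 41·(12 − 16.4)/20 = 55.9°C ✓ — fails.
Primer C (20 nt, A=4 T=4 G=5 C=7): 3' end GTG has 2 G/C ✓; length 20 ✓; GC 12/20 = 60.0%, outside 38.6–58.4% ✗; Tm = 64.9 + 41·(12 − 16.4)/20 = 55.9°C ✓ — fails.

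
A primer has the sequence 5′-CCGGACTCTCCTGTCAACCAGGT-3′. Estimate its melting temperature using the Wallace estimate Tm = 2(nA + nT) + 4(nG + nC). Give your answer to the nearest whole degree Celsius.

Base counts: A=4, T=5, G=5, C=9 (length 23).
Tm = 2·(4+5) + 4·(5+9) = 2·9 + 4·14 = 18 + 56 = 74°C.

74°C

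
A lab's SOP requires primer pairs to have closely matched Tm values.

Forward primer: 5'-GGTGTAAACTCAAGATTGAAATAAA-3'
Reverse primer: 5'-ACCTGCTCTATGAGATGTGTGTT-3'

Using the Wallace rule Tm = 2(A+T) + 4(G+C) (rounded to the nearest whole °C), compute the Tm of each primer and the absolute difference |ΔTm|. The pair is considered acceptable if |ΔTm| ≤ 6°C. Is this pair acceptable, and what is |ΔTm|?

|ΔTm| = 2°C; the pair is acceptable.

Forward: A=12 T=6 G=5 C=2 → Tm = 2·18 + 4·7 = 64°C.
Reverse: A=4 T=9 G=6 C=4 → Tm = 2·13 + 4·10 = 66°C.
|ΔTm| = |64 − 66| = 2°C, ≤ 6°C.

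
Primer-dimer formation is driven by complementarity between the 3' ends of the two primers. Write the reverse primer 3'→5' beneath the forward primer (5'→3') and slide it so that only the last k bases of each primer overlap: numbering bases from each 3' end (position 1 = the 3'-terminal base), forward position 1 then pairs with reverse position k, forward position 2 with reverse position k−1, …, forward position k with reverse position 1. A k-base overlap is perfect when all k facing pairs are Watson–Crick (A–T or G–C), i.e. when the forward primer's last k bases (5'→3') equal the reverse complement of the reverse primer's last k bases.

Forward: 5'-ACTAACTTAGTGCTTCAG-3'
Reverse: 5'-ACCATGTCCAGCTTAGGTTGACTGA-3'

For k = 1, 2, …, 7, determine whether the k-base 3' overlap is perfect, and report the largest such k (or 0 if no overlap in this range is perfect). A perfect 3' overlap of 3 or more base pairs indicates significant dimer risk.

Last 7 bases (5'→3') — forward …GCTTCAG, reverse …TGACTGA.
Reverse complement of the reverse primer's last 7 bases: TCAGTCA; its first k bases are the reverse complement of the reverse primer's last k bases, so a perfect k-base overlap needs the forward primer's last k bases to equal them.
Comparing (forward last k vs required): k=1: G vs T ✗; k=2: AG vs TC ✗; k=3: CAG vs TCA ✗; k=4: TCAG vs TCAG ✓; k=5: TTCAG vs TCAGT ✗; k=6: CTTCAG vs TCAGTC ✗; k=7: GCTTCAG vs TCAGTCA ✗.
Only k = 4 is perfect, so the longest perfect 3' overlap is 4.

Longest perfect overlap: 4 complementary base pairs; significant dimer risk (threshold 3).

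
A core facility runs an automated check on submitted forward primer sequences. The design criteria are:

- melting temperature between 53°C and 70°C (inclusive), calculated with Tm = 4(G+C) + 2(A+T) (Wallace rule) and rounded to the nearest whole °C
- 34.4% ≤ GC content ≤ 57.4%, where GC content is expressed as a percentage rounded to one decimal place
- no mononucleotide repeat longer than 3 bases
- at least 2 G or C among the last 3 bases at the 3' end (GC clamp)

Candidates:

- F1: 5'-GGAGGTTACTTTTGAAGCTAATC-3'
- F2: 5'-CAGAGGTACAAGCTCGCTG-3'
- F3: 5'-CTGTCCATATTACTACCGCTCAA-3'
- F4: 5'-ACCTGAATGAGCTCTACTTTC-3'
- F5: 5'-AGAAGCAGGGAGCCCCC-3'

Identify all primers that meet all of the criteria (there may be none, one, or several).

None of the candidates satisfy all criteria.

F1 (23 nt, A=6 T=8 G=6 C=3): Tm = 2·14 + 4·9 = 64°C ✓; GC 9/23 = 39.1% ✓; longest run = 4, exceeds 3 ✗; 3' end ATC has 1 G/C, need ≥2 ✗ — fails.
F2 (19 nt, A=5 T=3 G=6 C=5): Tm = 2·8 + 4·11 = 60°C ✓; GC 11/19 = 57.9%, outside 34.4–57.4% ✗; longest run = 2 ✓; 3' end CTG has 2 G/C ✓ — fails.
F3 (23 nt, A=6 T=7 G=2 C=8): Tm = 2·13 + 4·10 = 66°C ✓; GC 10/23 = 43.5% ✓; longest run = 2 ✓; 3' end CAA has 1 G/C, need ≥2 ✗ — fails.
F4 (21 nt, A=5 T=7 G=3 C=6): Tm = 2·12 + 4·9 = 60°C ✓; GC 9/21 = 42.9% ✓; longest run = 3 ✓; 3' end TTC has 1 G/C, need ≥2 ✗ — fails.
F5 (17 nt, A=5 T=0 G=6 C=6): Tm = 2·5 + 4·12 = 58°C ✓; GC 12/17 = 70.6%, outside 34.4–57.4% ✗; longest run = 5, exceeds 3 ✗; 3' end CCC has 3 G/C ✓ — fails.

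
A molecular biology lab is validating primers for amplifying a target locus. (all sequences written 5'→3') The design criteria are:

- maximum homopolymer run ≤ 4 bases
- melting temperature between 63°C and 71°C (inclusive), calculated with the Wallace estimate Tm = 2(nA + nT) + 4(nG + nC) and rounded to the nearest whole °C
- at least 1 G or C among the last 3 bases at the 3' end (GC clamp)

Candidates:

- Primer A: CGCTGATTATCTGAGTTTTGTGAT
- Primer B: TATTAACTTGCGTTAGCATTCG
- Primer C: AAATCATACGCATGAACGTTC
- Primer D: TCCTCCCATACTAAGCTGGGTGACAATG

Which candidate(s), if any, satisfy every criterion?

Primer A (24 nt, A=4 T=11 G=6 C=3): longest run = 4 ✓; Tm = 2·15 + 4·9 = 66°C ✓; 3' end GAT has 1 G/C ✓ — passes.
Primer B (22 nt, A=5 T=9 G=4 C=4): longest run = 2 ✓; Tm = 2·14 + 4·8 = 60°C, outside 63–71°C ✗; 3' end TCG has 2 G/C ✓ — fails.
Primer C (21 nt, A=8 T=5 G=3 C=5): longest run = 3 ✓; Tm = 2·13 + 4·8 = 58°C, outside 63–71°C ✗; 3' end TTC has 1 G/C ✓ — fails.
Primer D (28 nt, A=7 T=7 G=6 C=8): longest run = 3 ✓; Tm = 2·14 + 4·14 = 84°C, outside 63–71°C ✗; 3' end ATG has 1 G/C ✓ — fails.

Primer A only.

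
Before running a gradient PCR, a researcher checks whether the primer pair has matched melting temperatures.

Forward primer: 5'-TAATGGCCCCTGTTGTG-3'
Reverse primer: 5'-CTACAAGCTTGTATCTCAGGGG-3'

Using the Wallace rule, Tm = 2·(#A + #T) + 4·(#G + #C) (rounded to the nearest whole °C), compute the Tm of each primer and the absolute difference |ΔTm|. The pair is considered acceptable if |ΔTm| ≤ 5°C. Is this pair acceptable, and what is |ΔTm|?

Forward: A=2 T=6 G=5 C=4 → Tm = 2·8 + 4·9 = 52°C.
Reverse: A=5 T=6 G=6 C=5 → Tm = 2·11 + 4·11 = 66°C.
|ΔTm| = |52 − 66| = 14°C, > 5°C.

|ΔTm| = 14°C; the pair is not acceptable.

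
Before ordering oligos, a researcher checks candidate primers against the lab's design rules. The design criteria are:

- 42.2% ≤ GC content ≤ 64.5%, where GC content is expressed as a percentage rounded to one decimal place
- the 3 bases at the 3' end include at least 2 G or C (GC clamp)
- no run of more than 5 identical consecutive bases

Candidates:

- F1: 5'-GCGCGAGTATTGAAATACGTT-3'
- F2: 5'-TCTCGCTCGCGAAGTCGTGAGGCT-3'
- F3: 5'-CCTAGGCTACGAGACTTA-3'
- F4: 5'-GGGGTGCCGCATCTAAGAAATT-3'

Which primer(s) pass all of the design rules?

F1 (21 nt, A=6 T=6 G=6 C=3): GC 9/21 = 42.9% ✓; 3' end GTT has 1 G/C, need ≥2 ✗; longest run = 3 ✓ — fails.
F2 (24 nt, A=3 T=6 G=8 C=7): GC 15/24 = 62.5% ✓; 3' end GCT has 2 G/C ✓; longest run = 2 ✓ — passes.
F3 (18 nt, A=5 T=4 G=4 C=5): GC 9/18 = 50.0% ✓; 3' end TTA has 0 G/C, need ≥2 ✗; longest run = 2 ✓ — fails.
F4 (22 nt, A=6 T=5 G=7 C=4): GC 11/22 = 50.0% ✓; 3' end ATT has 0 G/C, need ≥2 ✗; longest run = 4 ✓ — fails.

F2 only.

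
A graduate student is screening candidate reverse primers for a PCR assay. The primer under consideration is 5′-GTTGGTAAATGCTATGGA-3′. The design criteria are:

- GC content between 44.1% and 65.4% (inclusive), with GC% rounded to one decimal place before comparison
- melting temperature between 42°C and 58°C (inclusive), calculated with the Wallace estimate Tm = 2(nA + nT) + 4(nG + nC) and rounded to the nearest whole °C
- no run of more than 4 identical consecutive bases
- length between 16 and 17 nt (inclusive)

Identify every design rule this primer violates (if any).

Base counts: A=5, T=6, G=6, C=1 (length 18).
GC content: GC 7/18 = 38.9%, outside 44.1–65.4% ✗
Tm: Tm = 2·11 + 4·7 = 50°C ✓
homopolymer run: longest run = 3 ✓
length: length 18, outside 16–17 ✗

Fails: GC content, length.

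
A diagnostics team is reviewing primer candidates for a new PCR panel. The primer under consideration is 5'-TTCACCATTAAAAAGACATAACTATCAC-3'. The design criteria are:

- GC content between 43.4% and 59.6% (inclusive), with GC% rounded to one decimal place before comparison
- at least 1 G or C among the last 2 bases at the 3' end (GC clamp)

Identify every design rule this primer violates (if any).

Fails: GC content.

Base counts: A=13, T=7, G=1, C=7 (length 28).
GC content: GC 8/28 = 28.6%, outside 43.4–59.6% ✗
GC clamp: 3' end AC has 1 G/C ✓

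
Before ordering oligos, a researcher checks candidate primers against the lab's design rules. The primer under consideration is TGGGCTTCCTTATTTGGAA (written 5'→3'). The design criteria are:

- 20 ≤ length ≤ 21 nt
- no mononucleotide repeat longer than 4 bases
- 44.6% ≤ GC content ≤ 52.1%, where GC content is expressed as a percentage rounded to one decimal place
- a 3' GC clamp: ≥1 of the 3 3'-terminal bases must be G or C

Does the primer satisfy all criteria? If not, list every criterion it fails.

Base counts: A=3, T=8, G=5, C=3 (length 19).
length: length 19, outside 20–21 ✗
homopolymer run: longest run = 3 ✓
GC content: GC 8/19 = 42.1%, outside 44.6–52.1% ✗
GC clamp: 3' end GAA has 1 G/C ✓

Fails: length, GC content.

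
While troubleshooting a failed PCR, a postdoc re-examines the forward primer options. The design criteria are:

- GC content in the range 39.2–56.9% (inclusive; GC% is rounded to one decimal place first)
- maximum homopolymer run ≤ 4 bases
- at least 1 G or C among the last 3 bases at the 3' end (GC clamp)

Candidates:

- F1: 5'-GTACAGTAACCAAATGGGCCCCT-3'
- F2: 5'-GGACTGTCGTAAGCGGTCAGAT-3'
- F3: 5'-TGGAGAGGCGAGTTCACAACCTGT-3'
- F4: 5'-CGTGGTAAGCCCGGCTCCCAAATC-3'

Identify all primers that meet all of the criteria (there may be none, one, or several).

F1 (23 nt, A=7 T=4 G=5 C=7): GC 12/23 = 52.2% ✓; longest run = 4 ✓; 3' end CCT has 2 G/C ✓ — passes.
F2 (22 nt, A=5 T=5 G=8 C=4): GC 12/22 = 54.5% ✓; longest run = 2 ✓; 3' end GAT has 1 G/C ✓ — passes.
F3 (24 nt, A=6 T=5 G=8 C=5): GC 13/24 = 54.2% ✓; longest run = 2 ✓; 3' end TGT has 1 G/C ✓ — passes.
F4 (24 nt, A=5 T=4 G=6 C=9): GC 15/24 = 62.5%, outside 39.2–56.9% ✗; longest run = 3 ✓; 3' end ATC has 1 G/C ✓ — fails.

F1, F2 and F3.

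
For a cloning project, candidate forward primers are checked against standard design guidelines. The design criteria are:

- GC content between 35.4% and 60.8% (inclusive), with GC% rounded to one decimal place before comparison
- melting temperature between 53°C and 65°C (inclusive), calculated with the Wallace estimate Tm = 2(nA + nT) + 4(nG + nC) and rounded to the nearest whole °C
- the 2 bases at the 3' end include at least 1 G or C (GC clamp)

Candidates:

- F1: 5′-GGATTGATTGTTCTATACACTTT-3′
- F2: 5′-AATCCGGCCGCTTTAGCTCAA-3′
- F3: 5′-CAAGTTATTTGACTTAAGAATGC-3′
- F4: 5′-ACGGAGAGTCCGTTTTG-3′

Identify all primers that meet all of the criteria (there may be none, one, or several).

None of the candidates satisfy all criteria.

F1 (23 nt, A=5 T=11 G=4 C=3): GC 7/23 = 30.4%, outside 35.4–60.8% ✗; Tm = 2·16 + 4·7 = 60°C ✓; 3' end TT has 0 G/C, need ≥1 ✗ — fails.
F2 (21 nt, A=5 T=5 G=4 C=7): GC 11/21 = 52.4% ✓; Tm = 2·10 + 4·11 = 64°C ✓; 3' end AA has 0 G/C, need ≥1 ✗ — fails.
F3 (23 nt, A=8 T=8 G=4 C=3): GC 7/23 = 30.4%, outside 35.4–60.8% ✗; Tm = 2·16 + 4·7 = 60°C ✓; 3' end GC has 2 G/C ✓ — fails.
F4 (17 nt, A=3 T=5 G=6 C=3): GC 9/17 = 52.9% ✓; Tm = 2·8 + 4·9 = 52°C, outside 53–65°C ✗; 3' end TG has 1 G/C ✓ — fails.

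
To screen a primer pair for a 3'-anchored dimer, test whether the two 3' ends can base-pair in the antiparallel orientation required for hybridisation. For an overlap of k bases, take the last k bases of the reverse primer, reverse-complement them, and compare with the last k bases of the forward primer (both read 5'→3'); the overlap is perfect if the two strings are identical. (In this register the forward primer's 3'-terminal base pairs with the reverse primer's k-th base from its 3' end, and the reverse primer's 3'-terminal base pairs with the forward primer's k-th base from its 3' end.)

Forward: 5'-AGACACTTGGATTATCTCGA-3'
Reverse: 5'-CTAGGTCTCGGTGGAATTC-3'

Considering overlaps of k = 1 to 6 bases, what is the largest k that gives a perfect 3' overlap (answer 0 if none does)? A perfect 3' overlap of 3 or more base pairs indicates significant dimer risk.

Longest perfect overlap: 2 complementary base pairs; below the dimer-risk threshold (threshold 3).

Last 6 bases (5'→3') — forward …TCTCGA, reverse …GAATTC.
Reverse complement of the reverse primer's last 6 bases: GAATTC; its first k bases are the reverse complement of the reverse primer's last k bases, so a perfect k-base overlap needs the forward primer's last k bases to equal them.
Comparing (forward last k vs required): k=1: A vs G ✗; k=2: GA vs GA ✓; k=3: CGA vs GAA ✗; k=4: TCGA vs GAAT ✗; k=5: CTCGA vs GAATT ✗; k=6: TCTCGA vs GAATTC ✗.
Only k = 2 is perfect, so the longest perfect 3' overlap is 2.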